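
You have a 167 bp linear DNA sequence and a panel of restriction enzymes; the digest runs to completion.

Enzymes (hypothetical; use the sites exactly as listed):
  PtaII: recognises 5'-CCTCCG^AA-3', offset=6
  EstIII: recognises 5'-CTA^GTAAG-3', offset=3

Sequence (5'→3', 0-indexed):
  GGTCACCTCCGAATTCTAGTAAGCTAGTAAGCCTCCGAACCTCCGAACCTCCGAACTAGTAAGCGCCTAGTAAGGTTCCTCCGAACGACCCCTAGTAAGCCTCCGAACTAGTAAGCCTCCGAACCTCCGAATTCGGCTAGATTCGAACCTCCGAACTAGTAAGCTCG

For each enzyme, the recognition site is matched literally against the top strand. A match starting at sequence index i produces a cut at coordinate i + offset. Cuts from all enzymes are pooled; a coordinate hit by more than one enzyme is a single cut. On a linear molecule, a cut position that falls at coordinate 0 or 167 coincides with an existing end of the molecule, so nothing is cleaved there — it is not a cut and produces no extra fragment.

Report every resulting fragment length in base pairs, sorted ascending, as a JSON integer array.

[5,5,5,7,8,8,8,8,9,11,11,11,11,11,11,14,24]

Per-enzyme occurrences:
  PtaII CCTCCGAA/6: at [5, 31, 39, 47, 77, 99, 115, 123, 147] ⇒ [11, 37, 45, 53, 83, 105, 121, 129, 153]
  EstIII CTAGTAAG/3: at [15, 23, 55, 66, 91, 107, 155] ⇒ [18, 26, 58, 69, 94, 110, 158]

Pooled cuts: [11, 18, 26, 37, 45, 53, 58, 69, 83, 94, 105, 110, 121, 129, 153, 158]

Fragments:
  [0,11): 11 bp
  [11,18): 7 bp
  [18,26): 8 bp
  [26,37): 11 bp
  [37,45): 8 bp
  [45,53): 8 bp
  [53,58): 5 bp
  [58,69): 11 bp
  [69,83): 14 bp
  [83,94): 11 bp
  [94,105): 11 bp
  [105,110): 5 bp
  [110,121): 11 bp
  [121,129): 8 bp
  [129,153): 24 bp
  [153,158): 5 bp
  [158,167): 9 bp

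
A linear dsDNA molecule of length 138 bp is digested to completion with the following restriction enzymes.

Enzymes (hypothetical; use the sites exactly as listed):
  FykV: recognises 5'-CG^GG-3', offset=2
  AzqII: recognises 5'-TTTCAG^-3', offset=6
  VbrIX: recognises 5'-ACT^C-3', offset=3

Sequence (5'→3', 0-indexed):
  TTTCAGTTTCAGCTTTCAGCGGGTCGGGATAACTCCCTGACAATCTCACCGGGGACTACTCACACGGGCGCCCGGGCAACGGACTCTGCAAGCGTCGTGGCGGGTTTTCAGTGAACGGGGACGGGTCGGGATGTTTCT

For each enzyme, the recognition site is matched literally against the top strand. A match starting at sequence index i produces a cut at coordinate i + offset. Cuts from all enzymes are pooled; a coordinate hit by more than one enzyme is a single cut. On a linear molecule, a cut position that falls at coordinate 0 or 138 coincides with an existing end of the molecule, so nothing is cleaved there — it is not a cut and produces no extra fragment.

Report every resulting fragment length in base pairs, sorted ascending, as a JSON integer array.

[2,5,5,6,6,6,6,6,7,8,8,9,9,10,11,17,17]

Per-enzyme occurrences:
  FykV (CGGG, off=2): starts [19, 24, 49, 64, 72, 100, 115, 121, 126] → cuts [21, 26, 51, 66, 74, 102, 117, 123, 128]
  AzqII (TTTCAG, off=6): starts [0, 6, 13, 105] → cuts [6, 12, 19, 111]
  VbrIX (ACTC, off=3): starts [31, 57, 82] → cuts [34, 60, 85]

Pooled cuts: [6, 12, 19, 21, 26, 34, 51, 60, 66, 74, 85, 102, 111, 117, 123, 128]

Fragments:
  [0,6): 6 bp
  [6,12): 6 bp
  [12,19): 7 bp
  [19,21): 2 bp
  [21,26): 5 bp
  [26,34): 8 bp
  [34,51): 17 bp
  [51,60): 9 bp
  [60,66): 6 bp
  [66,74): 8 bp
  [74,85): 11 bp
  [85,102): 17 bp
  [102,111): 9 bp
  [111,117): 6 bp
  [117,123): 6 bp
  [123,128): 5 bp
  [128,138): 10 bp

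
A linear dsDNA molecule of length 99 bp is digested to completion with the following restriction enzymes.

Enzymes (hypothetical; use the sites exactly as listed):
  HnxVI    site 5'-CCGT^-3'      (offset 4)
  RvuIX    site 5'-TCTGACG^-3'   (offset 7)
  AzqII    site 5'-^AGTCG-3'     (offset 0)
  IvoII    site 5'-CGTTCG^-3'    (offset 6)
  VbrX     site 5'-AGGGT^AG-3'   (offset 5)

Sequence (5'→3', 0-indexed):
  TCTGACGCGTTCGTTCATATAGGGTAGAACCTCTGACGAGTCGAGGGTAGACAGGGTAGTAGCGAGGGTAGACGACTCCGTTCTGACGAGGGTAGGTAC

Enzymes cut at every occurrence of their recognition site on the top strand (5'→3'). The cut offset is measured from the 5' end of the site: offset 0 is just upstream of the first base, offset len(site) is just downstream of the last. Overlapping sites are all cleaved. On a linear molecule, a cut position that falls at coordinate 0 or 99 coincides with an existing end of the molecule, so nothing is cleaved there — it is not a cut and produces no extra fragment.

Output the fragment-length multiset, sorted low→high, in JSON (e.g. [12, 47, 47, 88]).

Per-enzyme occurrences:
  HnxVI CCGT/4: at [77] ⇒ [81]
  RvuIX TCTGACG/7: at [0, 31, 81] ⇒ [7, 38, 88]
  AzqII AGTCG/0: at [38] ⇒ [38]
  IvoII CGTTCG/6: at [7] ⇒ [13]
  VbrX AGGGTAG/5: at [20, 43, 52, 64, 88] ⇒ [25, 48, 57, 69, 93]

All cut coordinates (distinct, sorted): [7, 13, 25, 38, 48, 57, 69, 81, 88, 93]

Fragment lengths:
  [0,7): 7 bp
  [7,13): 6 bp
  [13,25): 12 bp
  [25,38): 13 bp
  [38,48): 10 bp
  [48,57): 9 bp
  [57,69): 12 bp
  [69,81): 12 bp
  [81,88): 7 bp
  [88,93): 5 bp
  [93,99): 6 bp

[5,6,6,7,7,9,10,12,12,12,13]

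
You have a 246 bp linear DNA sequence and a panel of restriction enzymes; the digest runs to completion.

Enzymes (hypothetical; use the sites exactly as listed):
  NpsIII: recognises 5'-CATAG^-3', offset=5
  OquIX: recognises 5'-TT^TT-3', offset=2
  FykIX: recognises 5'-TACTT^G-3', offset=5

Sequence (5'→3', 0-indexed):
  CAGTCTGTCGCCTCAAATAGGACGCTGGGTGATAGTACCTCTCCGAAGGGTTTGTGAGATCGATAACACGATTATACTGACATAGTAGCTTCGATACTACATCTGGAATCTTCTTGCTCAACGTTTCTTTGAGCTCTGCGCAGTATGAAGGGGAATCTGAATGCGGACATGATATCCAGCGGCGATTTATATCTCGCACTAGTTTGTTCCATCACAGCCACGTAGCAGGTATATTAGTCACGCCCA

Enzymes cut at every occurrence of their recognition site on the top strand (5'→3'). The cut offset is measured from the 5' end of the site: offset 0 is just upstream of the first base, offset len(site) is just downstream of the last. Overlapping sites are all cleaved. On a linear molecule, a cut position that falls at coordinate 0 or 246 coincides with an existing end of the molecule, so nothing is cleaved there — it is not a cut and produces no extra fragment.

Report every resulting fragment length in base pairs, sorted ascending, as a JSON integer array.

Scan for sites:
  NpsIII CATAG/5: at [80] ⇒ [85]
  OquIX (TTTT, off=2): no sites
  FykIX (TACTTG, off=5): no sites

Pooled cuts: [85]

Fragment lengths:
  [0,85): 85 bp
  [85,246): 161 bp

[85,161]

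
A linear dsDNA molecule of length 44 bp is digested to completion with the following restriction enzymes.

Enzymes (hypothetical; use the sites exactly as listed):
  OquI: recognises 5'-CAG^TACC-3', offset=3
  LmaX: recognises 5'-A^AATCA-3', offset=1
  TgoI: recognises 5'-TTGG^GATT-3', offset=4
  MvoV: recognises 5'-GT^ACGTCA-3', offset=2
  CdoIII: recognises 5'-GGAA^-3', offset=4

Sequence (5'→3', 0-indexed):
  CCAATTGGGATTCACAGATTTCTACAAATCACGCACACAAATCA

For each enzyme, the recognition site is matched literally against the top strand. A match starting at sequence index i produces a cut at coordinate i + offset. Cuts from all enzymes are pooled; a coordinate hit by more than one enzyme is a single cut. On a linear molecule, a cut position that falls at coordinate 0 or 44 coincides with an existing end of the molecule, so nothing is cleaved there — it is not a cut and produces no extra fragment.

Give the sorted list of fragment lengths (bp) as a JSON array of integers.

[5,8,13,18]

Scan for sites:
  OquI (CAGTACC, off=3): no sites
  LmaX (AAATCA, off=1): starts [25, 38] → cuts [26, 39]
  TgoI (TTGGGATT, off=4): starts [4] → cuts [8]
  MvoV (GTACGTCA, off=2): no sites
  CdoIII (GGAA, off=4): no sites

All cut coordinates (distinct, sorted): [8, 26, 39]

Fragments:
  [0,8): 8 bp
  [8,26): 18 bp
  [26,39): 13 bp
  [39,44): 5 bp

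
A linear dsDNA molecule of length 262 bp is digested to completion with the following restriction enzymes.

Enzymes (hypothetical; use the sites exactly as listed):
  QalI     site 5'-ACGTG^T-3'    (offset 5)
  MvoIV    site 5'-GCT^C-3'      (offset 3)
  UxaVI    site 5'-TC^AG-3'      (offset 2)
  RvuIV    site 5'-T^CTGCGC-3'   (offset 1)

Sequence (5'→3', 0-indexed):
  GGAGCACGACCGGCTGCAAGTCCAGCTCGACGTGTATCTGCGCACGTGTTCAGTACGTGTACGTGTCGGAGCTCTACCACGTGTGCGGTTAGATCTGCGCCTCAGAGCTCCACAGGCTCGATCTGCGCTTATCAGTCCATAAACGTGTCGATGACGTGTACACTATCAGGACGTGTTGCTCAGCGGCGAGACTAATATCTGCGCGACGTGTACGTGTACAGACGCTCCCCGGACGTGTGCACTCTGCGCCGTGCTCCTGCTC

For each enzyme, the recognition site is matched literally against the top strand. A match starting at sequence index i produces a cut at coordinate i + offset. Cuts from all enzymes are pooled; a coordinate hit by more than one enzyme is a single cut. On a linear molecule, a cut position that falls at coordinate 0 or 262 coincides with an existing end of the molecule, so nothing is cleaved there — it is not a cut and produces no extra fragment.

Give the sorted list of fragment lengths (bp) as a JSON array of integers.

Per-enzyme occurrences:
  QalI ACGTGT/5: at [29, 43, 54, 60, 78, 142, 153, 170, 205, 211, 232] ⇒ [34, 48, 59, 65, 83, 147, 158, 175, 210, 216, 237]
  MvoIV GCTC/3: at [24, 70, 106, 115, 177, 223, 252, 258] ⇒ [27, 73, 109, 118, 180, 226, 255, 261]
  UxaVI TCAG/2: at [49, 101, 131, 165, 179] ⇒ [51, 103, 133, 167, 181]
  RvuIV TCTGCGC/1: at [36, 93, 121, 197, 242] ⇒ [37, 94, 122, 198, 243]

All cut coordinates (distinct, sorted): [27, 34, 37, 48, 51, 59, 65, 73, 83, 94, 103, 109, 118, 122, 133, 147, 158, 167, 175, 180, 181, 198, 210, 216, 226, 237, 243, 255, 261]

Fragment lengths:
  [0,27): 27 bp
  [27,34): 7 bp
  [34,37): 3 bp
  [37,48): 11 bp
  [48,51): 3 bp
  [51,59): 8 bp
  [59,65): 6 bp
  [65,73): 8 bp
  [73,83): 10 bp
  [83,94): 11 bp
  [94,103): 9 bp
  [103,109): 6 bp
  [109,118): 9 bp
  [118,122): 4 bp
  [122,133): 11 bp
  [133,147): 14 bp
  [147,158): 11 bp
  [158,167): 9 bp
  [167,175): 8 bp
  [175,180): 5 bp
  [180,181): 1 bp
  [181,198): 17 bp
  [198,210): 12 bp
  [210,216): 6 bp
  [216,226): 10 bp
  [226,237): 11 bp
  [237,243): 6 bp
  [243,255): 12 bp
  [255,261): 6 bp
  [261,262): 1 bp

[1,1,3,3,4,5,6,6,6,6,6,7,8,8,8,9,9,9,10,10,11,11,11,11,11,12,12,14,17,27]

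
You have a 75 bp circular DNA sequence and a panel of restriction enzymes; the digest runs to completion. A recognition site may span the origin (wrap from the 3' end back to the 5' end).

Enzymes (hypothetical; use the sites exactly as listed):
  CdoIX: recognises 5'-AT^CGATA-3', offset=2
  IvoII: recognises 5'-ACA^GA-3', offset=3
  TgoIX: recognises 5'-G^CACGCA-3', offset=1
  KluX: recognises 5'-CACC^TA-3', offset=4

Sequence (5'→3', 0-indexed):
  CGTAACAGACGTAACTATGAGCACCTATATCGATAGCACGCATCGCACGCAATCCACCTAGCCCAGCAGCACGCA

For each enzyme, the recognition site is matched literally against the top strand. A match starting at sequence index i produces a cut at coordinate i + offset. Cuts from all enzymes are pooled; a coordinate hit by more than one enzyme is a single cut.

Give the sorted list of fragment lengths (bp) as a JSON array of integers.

[5,6,9,11,13,13,18]

Per-enzyme occurrences:
  CdoIX ATCGATA/2: at [28] ⇒ [30]
  IvoII ACAGA/3: at [4] ⇒ [7]
  TgoIX GCACGCA/1: at [35, 44, 68] ⇒ [36, 45, 69]
  KluX CACCTA/4: at [21, 54] ⇒ [25, 58]

All cut coordinates (distinct, sorted): [7, 25, 30, 36, 45, 58, 69]

Fragment lengths:
  7→25: 18 bp
  25→30: 5 bp
  30→36: 6 bp
  36→45: 9 bp
  45→58: 13 bp
  58→69: 11 bp
  69→7 (wrap): 75-69+7 = 13 bp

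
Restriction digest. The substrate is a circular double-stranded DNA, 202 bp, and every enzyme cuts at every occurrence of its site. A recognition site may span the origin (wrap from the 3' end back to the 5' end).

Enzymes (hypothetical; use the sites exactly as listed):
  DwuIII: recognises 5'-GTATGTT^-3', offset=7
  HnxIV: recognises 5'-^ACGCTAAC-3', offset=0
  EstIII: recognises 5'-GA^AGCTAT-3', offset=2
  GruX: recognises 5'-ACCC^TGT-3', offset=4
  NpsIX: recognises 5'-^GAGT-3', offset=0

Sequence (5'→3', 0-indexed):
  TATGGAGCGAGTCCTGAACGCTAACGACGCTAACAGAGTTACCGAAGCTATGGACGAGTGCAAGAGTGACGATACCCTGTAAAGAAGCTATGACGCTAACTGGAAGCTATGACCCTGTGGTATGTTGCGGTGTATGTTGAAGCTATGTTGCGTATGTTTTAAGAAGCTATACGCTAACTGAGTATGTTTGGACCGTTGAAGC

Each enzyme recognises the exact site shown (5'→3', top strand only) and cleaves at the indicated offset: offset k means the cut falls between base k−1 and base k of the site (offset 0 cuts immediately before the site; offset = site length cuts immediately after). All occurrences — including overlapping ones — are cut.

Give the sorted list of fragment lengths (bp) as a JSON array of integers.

Site scan:
  DwuIII GTATGTT/7: at [119, 131, 151, 181] ⇒ [126, 138, 158, 188]
  HnxIV ACGCTAAC/0: at [17, 26, 92, 170] ⇒ [17, 26, 92, 170]
  EstIII GAAGCTAT/2: at [43, 83, 102, 138, 162, 197] ⇒ [45, 85, 104, 140, 164, 199]
  GruX ACCCTGT/4: at [73, 111] ⇒ [77, 115]
  NpsIX GAGT/0: at [8, 35, 55, 63, 179] ⇒ [8, 35, 55, 63, 179]

All cut coordinates (distinct, sorted): [8, 17, 26, 35, 45, 55, 63, 77, 85, 92, 104, 115, 126, 138, 140, 158, 164, 170, 179, 188, 199]

Fragment lengths:
  8→17: 9 bp
  17→26: 9 bp
  26→35: 9 bp
  35→45: 10 bp
  45→55: 10 bp
  55→63: 8 bp
  63→77: 14 bp
  77→85: 8 bp
  85→92: 7 bp
  92→104: 12 bp
  104→115: 11 bp
  115→126: 11 bp
  126→138: 12 bp
  138→140: 2 bp
  140→158: 18 bp
  158→164: 6 bp
  164→170: 6 bp
  170→179: 9 bp
  179→188: 9 bp
  188→199: 11 bp
  199→8 (wrap): 202-199+8 = 11 bp

[2,6,6,7,8,8,9,9,9,9,9,10,10,11,11,11,11,12,12,14,18]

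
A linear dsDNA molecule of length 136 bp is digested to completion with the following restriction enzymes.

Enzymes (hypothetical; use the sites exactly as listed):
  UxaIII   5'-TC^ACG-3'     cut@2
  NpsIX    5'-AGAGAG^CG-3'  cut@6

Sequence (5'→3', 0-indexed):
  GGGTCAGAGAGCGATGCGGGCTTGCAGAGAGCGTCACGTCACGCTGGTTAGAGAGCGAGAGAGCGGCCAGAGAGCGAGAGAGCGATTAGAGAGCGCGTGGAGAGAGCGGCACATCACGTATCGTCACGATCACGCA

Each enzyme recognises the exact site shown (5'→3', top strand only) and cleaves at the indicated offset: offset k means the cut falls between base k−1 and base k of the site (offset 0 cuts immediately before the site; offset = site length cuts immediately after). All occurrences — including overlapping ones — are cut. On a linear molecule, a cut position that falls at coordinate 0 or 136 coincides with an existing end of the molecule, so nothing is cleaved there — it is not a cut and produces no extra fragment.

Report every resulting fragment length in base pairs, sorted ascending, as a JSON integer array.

Scan for sites:
  UxaIII TCACG/2: at [33, 38, 113, 123, 129] ⇒ [35, 40, 115, 125, 131]
  NpsIX AGAGAGCG/6: at [5, 25, 49, 57, 68, 76, 87, 100] ⇒ [11, 31, 55, 63, 74, 82, 93, 106]

All cut coordinates (distinct, sorted): [11, 31, 35, 40, 55, 63, 74, 82, 93, 106, 115, 125, 131]

Fragments:
  [0,11): 11 bp
  [11,31): 20 bp
  [31,35): 4 bp
  [35,40): 5 bp
  [40,55): 15 bp
  [55,63): 8 bp
  [63,74): 11 bp
  [74,82): 8 bp
  [82,93): 11 bp
  [93,106): 13 bp
  [106,115): 9 bp
  [115,125): 10 bp
  [125,131): 6 bp
  [131,136): 5 bp

[4,5,5,6,8,8,9,10,11,11,11,13,15,20]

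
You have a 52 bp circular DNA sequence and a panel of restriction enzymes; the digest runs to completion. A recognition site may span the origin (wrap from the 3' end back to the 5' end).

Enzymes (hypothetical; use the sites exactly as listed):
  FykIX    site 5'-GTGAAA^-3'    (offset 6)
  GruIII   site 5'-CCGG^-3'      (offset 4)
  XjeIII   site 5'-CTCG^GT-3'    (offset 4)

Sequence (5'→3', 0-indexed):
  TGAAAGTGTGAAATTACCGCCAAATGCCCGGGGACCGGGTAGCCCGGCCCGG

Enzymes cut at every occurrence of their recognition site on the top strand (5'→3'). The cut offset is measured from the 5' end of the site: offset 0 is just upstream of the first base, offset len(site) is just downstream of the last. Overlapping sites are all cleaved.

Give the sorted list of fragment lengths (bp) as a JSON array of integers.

[5,5,7,8,9,18]

Site scan:
  FykIX GTGAAA/6: at [7, 51] ⇒ [5, 13]
  GruIII CCGG/4: at [27, 34, 43, 48] ⇒ [0, 31, 38, 47]
  XjeIII (CTCGGT, off=4): no sites

All cut coordinates (distinct, sorted): [0, 5, 13, 31, 38, 47]

Fragments:
  0→5: 5 bp
  5→13: 8 bp
  13→31: 18 bp
  31→38: 7 bp
  38→47: 9 bp
  47→0 (wrap): 52-47+0 = 5 bp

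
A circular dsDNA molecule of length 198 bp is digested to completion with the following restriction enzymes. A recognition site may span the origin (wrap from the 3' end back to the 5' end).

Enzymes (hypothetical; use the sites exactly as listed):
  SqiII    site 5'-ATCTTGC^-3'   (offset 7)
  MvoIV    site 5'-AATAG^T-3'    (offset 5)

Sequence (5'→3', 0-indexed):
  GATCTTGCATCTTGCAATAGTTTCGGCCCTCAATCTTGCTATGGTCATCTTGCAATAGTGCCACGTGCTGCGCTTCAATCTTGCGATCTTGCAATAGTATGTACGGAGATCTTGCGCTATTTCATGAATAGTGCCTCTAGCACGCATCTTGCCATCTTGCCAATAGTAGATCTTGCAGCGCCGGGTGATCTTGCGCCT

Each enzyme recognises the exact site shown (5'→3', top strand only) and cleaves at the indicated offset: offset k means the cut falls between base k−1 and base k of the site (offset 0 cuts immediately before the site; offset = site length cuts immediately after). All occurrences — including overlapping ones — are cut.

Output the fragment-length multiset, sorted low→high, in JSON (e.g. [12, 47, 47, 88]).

[5,5,5,6,7,8,8,10,12,14,16,18,18,19,21,26]

Scan for sites:
  SqiII (ATCTTGC, off=7): starts [1, 8, 32, 46, 77, 85, 108, 145, 153, 169, 187] → cuts [8, 15, 39, 53, 84, 92, 115, 152, 160, 176, 194]
  MvoIV (AATAGT, off=5): starts [15, 53, 92, 126, 161] → cuts [20, 58, 97, 131, 166]

Pooled cuts: [8, 15, 20, 39, 53, 58, 84, 92, 97, 115, 131, 152, 160, 166, 176, 194]

Fragments:
  8→15: 7 bp
  15→20: 5 bp
  20→39: 19 bp
  39→53: 14 bp
  53→58: 5 bp
  58→84: 26 bp
  84→92: 8 bp
  92→97: 5 bp
  97→115: 18 bp
  115→131: 16 bp
  131→152: 21 bp
  152→160: 8 bp
  160→166: 6 bp
  166→176: 10 bp
  176→194: 18 bp
  194→8 (wrap): 198-194+8 = 12 bp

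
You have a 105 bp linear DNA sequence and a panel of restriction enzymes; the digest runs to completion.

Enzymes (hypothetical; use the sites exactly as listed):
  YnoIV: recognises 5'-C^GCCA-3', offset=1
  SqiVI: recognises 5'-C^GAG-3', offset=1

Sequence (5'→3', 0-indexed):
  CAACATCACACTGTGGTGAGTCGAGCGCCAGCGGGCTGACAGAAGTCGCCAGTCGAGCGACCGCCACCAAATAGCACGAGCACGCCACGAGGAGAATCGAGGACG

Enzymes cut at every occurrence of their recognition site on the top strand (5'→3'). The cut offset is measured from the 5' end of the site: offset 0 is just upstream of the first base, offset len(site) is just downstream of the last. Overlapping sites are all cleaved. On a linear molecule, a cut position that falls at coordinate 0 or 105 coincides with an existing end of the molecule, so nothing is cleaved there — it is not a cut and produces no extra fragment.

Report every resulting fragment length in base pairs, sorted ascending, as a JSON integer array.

Site scan:
  YnoIV (CGCCA, off=1): starts [25, 46, 61, 82] → cuts [26, 47, 62, 83]
  SqiVI (CGAG, off=1): starts [21, 53, 76, 87, 97] → cuts [22, 54, 77, 88, 98]

Pooled cuts: [22, 26, 47, 54, 62, 77, 83, 88, 98]

Fragment lengths:
  [0,22): 22 bp
  [22,26): 4 bp
  [26,47): 21 bp
  [47,54): 7 bp
  [54,62): 8 bp
  [62,77): 15 bp
  [77,83): 6 bp
  [83,88): 5 bp
  [88,98): 10 bp
  [98,105): 7 bp

[4,5,6,7,7,8,10,15,21,22]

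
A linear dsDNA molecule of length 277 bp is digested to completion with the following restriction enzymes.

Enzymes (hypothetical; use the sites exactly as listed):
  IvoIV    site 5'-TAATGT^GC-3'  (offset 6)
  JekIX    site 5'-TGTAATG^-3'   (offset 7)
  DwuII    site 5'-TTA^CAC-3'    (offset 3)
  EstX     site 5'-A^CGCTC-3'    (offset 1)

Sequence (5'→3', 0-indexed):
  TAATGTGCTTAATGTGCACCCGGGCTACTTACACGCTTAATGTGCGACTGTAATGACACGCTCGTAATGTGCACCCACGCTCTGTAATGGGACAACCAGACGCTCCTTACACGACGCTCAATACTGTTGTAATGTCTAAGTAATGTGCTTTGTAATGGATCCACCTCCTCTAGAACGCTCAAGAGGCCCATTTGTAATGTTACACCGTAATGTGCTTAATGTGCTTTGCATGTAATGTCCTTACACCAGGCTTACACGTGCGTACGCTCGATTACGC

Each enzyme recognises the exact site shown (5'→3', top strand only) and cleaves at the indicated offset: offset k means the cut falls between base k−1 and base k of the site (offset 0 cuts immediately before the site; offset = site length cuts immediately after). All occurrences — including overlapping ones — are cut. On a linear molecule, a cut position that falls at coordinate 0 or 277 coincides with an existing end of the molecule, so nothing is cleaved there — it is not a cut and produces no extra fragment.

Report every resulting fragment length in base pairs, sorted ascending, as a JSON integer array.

Site scan:
  IvoIV TAATGTGC/6: at [0, 9, 37, 64, 140, 207, 216] ⇒ [6, 15, 43, 70, 146, 213, 222]
  JekIX TGTAATG/7: at [48, 82, 127, 150, 192, 230] ⇒ [55, 89, 134, 157, 199, 237]
  DwuII TTACAC/3: at [28, 106, 199, 240, 251] ⇒ [31, 109, 202, 243, 254]
  EstX ACGCTC/1: at [57, 76, 99, 113, 174, 263] ⇒ [58, 77, 100, 114, 175, 264]

All cut coordinates (distinct, sorted): [6, 15, 31, 43, 55, 58, 70, 77, 89, 100, 109, 114, 134, 146, 157, 175, 199, 202, 213, 222, 237, 243, 254, 264]

Fragments:
  [0,6): 6 bp
  [6,15): 9 bp
  [15,31): 16 bp
  [31,43): 12 bp
  [43,55): 12 bp
  [55,58): 3 bp
  [58,70): 12 bp
  [70,77): 7 bp
  [77,89): 12 bp
  [89,100): 11 bp
  [100,109): 9 bp
  [109,114): 5 bp
  [114,134): 20 bp
  [134,146): 12 bp
  [146,157): 11 bp
  [157,175): 18 bp
  [175,199): 24 bp
  [199,202): 3 bp
  [202,213): 11 bp
  [213,222): 9 bp
  [222,237): 15 bp
  [237,243): 6 bp
  [243,254): 11 bp
  [254,264): 10 bp
  [264,277): 13 bp

[3,3,5,6,6,7,9,9,9,10,11,11,11,11,12,12,12,12,12,13,15,16,18,20,24]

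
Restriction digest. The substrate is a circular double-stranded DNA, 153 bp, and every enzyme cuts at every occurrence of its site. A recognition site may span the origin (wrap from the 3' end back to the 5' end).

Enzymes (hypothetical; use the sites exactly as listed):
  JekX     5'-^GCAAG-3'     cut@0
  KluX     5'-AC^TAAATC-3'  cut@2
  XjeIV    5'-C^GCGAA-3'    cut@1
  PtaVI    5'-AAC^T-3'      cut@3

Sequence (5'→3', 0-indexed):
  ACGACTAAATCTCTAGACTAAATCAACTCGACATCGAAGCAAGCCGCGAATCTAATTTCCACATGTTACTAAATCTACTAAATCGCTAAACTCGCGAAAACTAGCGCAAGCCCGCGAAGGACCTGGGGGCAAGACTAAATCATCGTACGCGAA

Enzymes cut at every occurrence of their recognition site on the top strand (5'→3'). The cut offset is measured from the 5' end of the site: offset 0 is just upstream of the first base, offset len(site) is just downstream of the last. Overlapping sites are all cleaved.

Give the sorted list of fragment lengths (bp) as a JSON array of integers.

Site scan:
  JekX GCAAG/0: at [38, 105, 128] ⇒ [38, 105, 128]
  KluX ACTAAATC/2: at [3, 16, 67, 76, 133] ⇒ [5, 18, 69, 78, 135]
  XjeIV CGCGAA/1: at [44, 92, 112, 147] ⇒ [45, 93, 113, 148]
  PtaVI AACT/3: at [24, 88, 98] ⇒ [27, 91, 101]

Pooled cuts: [5, 18, 27, 38, 45, 69, 78, 91, 93, 101, 105, 113, 128, 135, 148]

Fragments:
  5→18: 13 bp
  18→27: 9 bp
  27→38: 11 bp
  38→45: 7 bp
  45→69: 24 bp
  69→78: 9 bp
  78→91: 13 bp
  91→93: 2 bp
  93→101: 8 bp
  101→105: 4 bp
  105→113: 8 bp
  113→128: 15 bp
  128→135: 7 bp
  135→148: 13 bp
  148→5 (wrap): 153-148+5 = 10 bp

[2,4,7,7,8,8,9,9,10,11,13,13,13,15,24]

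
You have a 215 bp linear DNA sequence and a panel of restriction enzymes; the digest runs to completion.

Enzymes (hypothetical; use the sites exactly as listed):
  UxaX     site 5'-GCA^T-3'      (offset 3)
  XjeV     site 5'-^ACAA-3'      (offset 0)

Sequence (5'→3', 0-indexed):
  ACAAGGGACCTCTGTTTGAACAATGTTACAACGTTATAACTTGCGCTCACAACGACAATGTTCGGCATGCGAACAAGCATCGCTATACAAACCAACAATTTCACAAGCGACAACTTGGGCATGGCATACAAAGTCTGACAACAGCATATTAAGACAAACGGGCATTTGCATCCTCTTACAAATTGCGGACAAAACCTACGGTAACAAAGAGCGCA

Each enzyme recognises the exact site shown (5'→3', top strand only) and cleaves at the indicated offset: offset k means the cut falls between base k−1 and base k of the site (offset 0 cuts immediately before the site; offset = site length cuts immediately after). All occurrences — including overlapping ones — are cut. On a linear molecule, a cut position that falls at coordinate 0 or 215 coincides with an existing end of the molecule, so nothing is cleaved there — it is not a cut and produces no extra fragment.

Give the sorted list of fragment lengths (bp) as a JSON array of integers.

[1,5,5,6,6,7,7,7,7,7,8,8,8,9,10,11,11,12,12,13,15,19,21]

Per-enzyme occurrences:
  UxaX (GCAT, off=3): starts [64, 76, 118, 123, 143, 161, 167] → cuts [67, 79, 121, 126, 146, 164, 170]
  XjeV (ACAA, off=0): starts [0, 19, 27, 48, 54, 72, 86, 94, 102, 109, 127, 137, 153, 177, 188, 203] → cuts [19, 27, 48, 54, 72, 86, 94, 102, 109, 127, 137, 153, 177, 188, 203] (position 0 is a terminus of the linear molecule — no cut)

Pooled cuts: [19, 27, 48, 54, 67, 72, 79, 86, 94, 102, 109, 121, 126, 127, 137, 146, 153, 164, 170, 177, 188, 203]

Fragment lengths:
  [0,19): 19 bp
  [19,27): 8 bp
  [27,48): 21 bp
  [48,54): 6 bp
  [54,67): 13 bp
  [67,72): 5 bp
  [72,79): 7 bp
  [79,86): 7 bp
  [86,94): 8 bp
  [94,102): 8 bp
  [102,109): 7 bp
  [109,121): 12 bp
  [121,126): 5 bp
  [126,127): 1 bp
  [127,137): 10 bp
  [137,146): 9 bp
  [146,153): 7 bp
  [153,164): 11 bp
  [164,170): 6 bp
  [170,177): 7 bp
  [177,188): 11 bp
  [188,203): 15 bp
  [203,215): 12 bp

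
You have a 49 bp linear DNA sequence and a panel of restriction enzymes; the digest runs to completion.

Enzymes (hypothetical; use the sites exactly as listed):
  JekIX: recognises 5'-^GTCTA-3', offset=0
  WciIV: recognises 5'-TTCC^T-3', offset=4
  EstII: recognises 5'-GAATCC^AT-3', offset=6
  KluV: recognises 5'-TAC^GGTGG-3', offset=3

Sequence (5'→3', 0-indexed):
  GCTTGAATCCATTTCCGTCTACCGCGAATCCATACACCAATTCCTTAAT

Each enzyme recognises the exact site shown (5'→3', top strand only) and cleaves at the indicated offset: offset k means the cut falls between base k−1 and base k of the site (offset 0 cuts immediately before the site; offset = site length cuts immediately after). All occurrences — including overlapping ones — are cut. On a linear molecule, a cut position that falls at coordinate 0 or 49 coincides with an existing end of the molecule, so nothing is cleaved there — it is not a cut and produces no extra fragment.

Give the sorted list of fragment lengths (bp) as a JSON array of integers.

[5,6,10,13,15]

Scan for sites:
  JekIX GTCTA/0: at [16] ⇒ [16]
  WciIV TTCCT/4: at [40] ⇒ [44]
  EstII GAATCCAT/6: at [4, 25] ⇒ [10, 31]
  KluV (TACGGTGG, off=3): no sites

All cut coordinates (distinct, sorted): [10, 16, 31, 44]

Fragment lengths:
  [0,10): 10 bp
  [10,16): 6 bp
  [16,31): 15 bp
  [31,44): 13 bp
  [44,49): 5 bp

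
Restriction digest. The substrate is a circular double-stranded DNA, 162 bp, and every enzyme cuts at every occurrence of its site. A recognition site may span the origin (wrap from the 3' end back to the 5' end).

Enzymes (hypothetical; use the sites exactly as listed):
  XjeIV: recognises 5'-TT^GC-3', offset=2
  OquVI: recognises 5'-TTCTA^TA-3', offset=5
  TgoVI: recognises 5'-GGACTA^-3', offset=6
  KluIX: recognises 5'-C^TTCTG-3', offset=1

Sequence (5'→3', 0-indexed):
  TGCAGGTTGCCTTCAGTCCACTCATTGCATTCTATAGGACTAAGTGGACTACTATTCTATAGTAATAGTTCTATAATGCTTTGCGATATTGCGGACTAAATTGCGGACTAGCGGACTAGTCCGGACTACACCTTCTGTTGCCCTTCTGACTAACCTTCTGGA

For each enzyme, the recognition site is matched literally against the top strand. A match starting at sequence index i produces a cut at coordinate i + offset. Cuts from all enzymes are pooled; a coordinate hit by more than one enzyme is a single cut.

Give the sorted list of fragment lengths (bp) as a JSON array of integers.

[4,4,4,7,8,8,8,8,8,8,8,9,9,10,12,14,15,18]

Scan for sites:
  XjeIV (TTGC, off=2): starts [6, 24, 80, 88, 100, 137] → cuts [8, 26, 82, 90, 102, 139]
  OquVI (TTCTATA, off=5): starts [29, 54, 68] → cuts [34, 59, 73]
  TgoVI (GGACTA, off=6): starts [36, 45, 92, 104, 112, 122] → cuts [42, 51, 98, 110, 118, 128]
  KluIX (CTTCTG, off=1): starts [131, 142, 154] → cuts [132, 143, 155]

All cut coordinates (distinct, sorted): [8, 26, 34, 42, 51, 59, 73, 82, 90, 98, 102, 110, 118, 128, 132, 139, 143, 155]

Fragments:
  8→26: 18 bp
  26→34: 8 bp
  34→42: 8 bp
  42→51: 9 bp
  51→59: 8 bp
  59→73: 14 bp
  73→82: 9 bp
  82→90: 8 bp
  90→98: 8 bp
  98→102: 4 bp
  102→110: 8 bp
  110→118: 8 bp
  118→128: 10 bp
  128→132: 4 bp
  132→139: 7 bp
  139→143: 4 bp
  143→155: 12 bp
  155→8 (wrap): 162-155+8 = 15 bp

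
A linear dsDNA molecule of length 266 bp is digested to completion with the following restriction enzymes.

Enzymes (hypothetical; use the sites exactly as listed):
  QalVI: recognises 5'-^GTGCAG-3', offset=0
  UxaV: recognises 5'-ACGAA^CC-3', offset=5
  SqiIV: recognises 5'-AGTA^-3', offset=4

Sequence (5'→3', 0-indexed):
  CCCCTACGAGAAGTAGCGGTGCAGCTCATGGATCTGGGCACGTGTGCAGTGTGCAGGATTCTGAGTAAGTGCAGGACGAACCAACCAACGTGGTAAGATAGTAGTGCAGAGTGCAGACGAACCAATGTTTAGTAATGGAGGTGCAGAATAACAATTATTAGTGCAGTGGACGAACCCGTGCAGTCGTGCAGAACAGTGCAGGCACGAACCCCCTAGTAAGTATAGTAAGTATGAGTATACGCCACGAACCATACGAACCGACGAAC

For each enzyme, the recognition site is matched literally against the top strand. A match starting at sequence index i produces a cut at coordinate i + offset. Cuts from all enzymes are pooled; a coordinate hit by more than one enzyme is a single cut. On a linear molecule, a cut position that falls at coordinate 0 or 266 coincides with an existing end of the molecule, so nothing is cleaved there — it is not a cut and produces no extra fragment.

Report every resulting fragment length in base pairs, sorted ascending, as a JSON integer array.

Site scan:
  QalVI (GTGCAG, off=0): starts [18, 43, 50, 68, 103, 110, 140, 160, 177, 185, 195] → cuts [18, 43, 50, 68, 103, 110, 140, 160, 177, 185, 195]
  UxaV (ACGAACC, off=5): starts [75, 116, 169, 203, 243, 252] → cuts [80, 121, 174, 208, 248, 257]
  SqiIV (AGTA, off=4): starts [11, 63, 99, 130, 214, 218, 223, 227, 233] → cuts [15, 67, 103, 134, 218, 222, 227, 231, 237]

Pooled cuts: [15, 18, 43, 50, 67, 68, 80, 103, 110, 121, 134, 140, 160, 174, 177, 185, 195, 208, 218, 222, 227, 231, 237, 248, 257]

Fragments:
  [0,15): 15 bp
  [15,18): 3 bp
  [18,43): 25 bp
  [43,50): 7 bp
  [50,67): 17 bp
  [67,68): 1 bp
  [68,80): 12 bp
  [80,103): 23 bp
  [103,110): 7 bp
  [110,121): 11 bp
  [121,134): 13 bp
  [134,140): 6 bp
  [140,160): 20 bp
  [160,174): 14 bp
  [174,177): 3 bp
  [177,185): 8 bp
  [185,195): 10 bp
  [195,208): 13 bp
  [208,218): 10 bp
  [218,222): 4 bp
  [222,227): 5 bp
  [227,231): 4 bp
  [231,237): 6 bp
  [237,248): 11 bp
  [248,257): 9 bp
  [257,266): 9 bp

[1,3,3,4,4,5,6,6,7,7,8,9,9,10,10,11,11,12,13,13,14,15,17,20,23,25]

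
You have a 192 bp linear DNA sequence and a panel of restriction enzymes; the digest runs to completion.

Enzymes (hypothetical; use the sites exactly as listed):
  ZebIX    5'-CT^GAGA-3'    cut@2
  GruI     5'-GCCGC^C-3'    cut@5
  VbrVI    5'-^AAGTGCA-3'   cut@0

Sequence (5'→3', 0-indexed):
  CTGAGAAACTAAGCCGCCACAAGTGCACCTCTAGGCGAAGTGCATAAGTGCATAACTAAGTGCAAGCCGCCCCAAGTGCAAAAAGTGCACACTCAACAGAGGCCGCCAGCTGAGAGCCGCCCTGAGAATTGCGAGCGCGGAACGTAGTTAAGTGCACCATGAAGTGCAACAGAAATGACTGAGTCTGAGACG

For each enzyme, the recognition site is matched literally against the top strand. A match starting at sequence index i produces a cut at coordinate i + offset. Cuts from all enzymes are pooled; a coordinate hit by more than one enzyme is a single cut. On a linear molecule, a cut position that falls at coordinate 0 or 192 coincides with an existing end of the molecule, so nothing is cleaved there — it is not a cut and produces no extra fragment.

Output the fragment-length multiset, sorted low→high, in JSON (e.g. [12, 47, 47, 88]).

Site scan:
  ZebIX CTGAGA/2: at [0, 109, 121, 184] ⇒ [2, 111, 123, 186]
  GruI GCCGCC/5: at [12, 65, 101, 115] ⇒ [17, 70, 106, 120]
  VbrVI AAGTGCA/0: at [20, 37, 45, 57, 73, 82, 149, 161] ⇒ [20, 37, 45, 57, 73, 82, 149, 161]

All cut coordinates (distinct, sorted): [2, 17, 20, 37, 45, 57, 70, 73, 82, 106, 111, 120, 123, 149, 161, 186]

Fragment lengths:
  [0,2): 2 bp
  [2,17): 15 bp
  [17,20): 3 bp
  [20,37): 17 bp
  [37,45): 8 bp
  [45,57): 12 bp
  [57,70): 13 bp
  [70,73): 3 bp
  [73,82): 9 bp
  [82,106): 24 bp
  [106,111): 5 bp
  [111,120): 9 bp
  [120,123): 3 bp
  [123,149): 26 bp
  [149,161): 12 bp
  [161,186): 25 bp
  [186,192): 6 bp

[2,3,3,3,5,6,8,9,9,12,12,13,15,17,24,25,26]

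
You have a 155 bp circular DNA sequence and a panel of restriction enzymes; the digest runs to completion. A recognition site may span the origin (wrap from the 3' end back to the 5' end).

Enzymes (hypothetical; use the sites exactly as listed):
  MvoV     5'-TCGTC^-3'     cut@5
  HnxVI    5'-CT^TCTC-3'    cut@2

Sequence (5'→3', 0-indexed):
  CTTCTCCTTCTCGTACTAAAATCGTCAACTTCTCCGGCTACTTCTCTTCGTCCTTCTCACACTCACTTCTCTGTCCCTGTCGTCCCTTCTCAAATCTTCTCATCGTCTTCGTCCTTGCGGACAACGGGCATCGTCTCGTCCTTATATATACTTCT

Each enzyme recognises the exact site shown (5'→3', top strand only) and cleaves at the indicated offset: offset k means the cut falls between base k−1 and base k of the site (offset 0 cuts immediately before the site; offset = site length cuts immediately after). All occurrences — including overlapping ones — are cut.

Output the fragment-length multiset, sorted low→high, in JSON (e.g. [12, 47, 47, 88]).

Per-enzyme occurrences:
  MvoV TCGTC/5: at [21, 47, 79, 102, 108, 130, 135] ⇒ [26, 52, 84, 107, 113, 135, 140]
  HnxVI CTTCTC/2: at [0, 6, 28, 40, 52, 65, 85, 95, 150] ⇒ [2, 8, 30, 42, 54, 67, 87, 97, 152]

All cut coordinates (distinct, sorted): [2, 8, 26, 30, 42, 52, 54, 67, 84, 87, 97, 107, 113, 135, 140, 152]

Fragment lengths:
  2→8: 6 bp
  8→26: 18 bp
  26→30: 4 bp
  30→42: 12 bp
  42→52: 10 bp
  52→54: 2 bp
  54→67: 13 bp
  67→84: 17 bp
  84→87: 3 bp
  87→97: 10 bp
  97→107: 10 bp
  107→113: 6 bp
  113→135: 22 bp
  135→140: 5 bp
  140→152: 12 bp
  152→2 (wrap): 155-152+2 = 5 bp

[2,3,4,5,5,6,6,10,10,10,12,12,13,17,18,22]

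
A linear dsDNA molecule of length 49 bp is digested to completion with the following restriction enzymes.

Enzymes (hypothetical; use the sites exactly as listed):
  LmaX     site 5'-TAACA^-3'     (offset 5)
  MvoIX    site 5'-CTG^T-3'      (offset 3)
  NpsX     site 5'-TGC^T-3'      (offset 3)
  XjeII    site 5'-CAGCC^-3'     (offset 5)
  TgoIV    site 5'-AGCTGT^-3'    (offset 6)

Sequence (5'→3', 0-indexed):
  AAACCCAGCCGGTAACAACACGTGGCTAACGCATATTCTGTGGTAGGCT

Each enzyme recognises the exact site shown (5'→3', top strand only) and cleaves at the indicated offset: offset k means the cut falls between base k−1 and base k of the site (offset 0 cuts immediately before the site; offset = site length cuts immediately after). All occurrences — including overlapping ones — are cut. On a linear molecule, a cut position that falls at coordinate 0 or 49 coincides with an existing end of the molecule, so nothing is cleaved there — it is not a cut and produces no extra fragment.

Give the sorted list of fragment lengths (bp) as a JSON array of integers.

Site scan:
  LmaX TAACA/5: at [12] ⇒ [17]
  MvoIX CTGT/3: at [37] ⇒ [40]
  NpsX (TGCT, off=3): no sites
  XjeII CAGCC/5: at [5] ⇒ [10]
  TgoIV (AGCTGT, off=6): no sites

All cut coordinates (distinct, sorted): [10, 17, 40]

Fragment lengths:
  [0,10): 10 bp
  [10,17): 7 bp
  [17,40): 23 bp
  [40,49): 9 bp

[7,9,10,23]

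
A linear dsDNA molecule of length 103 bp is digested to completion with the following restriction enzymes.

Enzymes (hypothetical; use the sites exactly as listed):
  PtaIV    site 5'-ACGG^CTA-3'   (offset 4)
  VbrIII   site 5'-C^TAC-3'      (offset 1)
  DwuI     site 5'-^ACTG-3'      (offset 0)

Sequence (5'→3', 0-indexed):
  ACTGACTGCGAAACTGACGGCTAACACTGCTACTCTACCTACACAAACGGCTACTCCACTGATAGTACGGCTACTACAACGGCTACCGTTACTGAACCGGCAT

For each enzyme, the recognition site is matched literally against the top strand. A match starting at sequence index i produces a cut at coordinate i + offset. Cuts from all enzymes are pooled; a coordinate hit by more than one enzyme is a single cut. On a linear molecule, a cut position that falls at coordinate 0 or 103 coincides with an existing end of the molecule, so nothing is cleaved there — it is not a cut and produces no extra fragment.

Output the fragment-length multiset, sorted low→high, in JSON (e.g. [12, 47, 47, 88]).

Per-enzyme occurrences:
  PtaIV (ACGGCTA, off=4): starts [16, 46, 66, 78] → cuts [20, 50, 70, 82]
  VbrIII (CTAC, off=1): starts [29, 34, 38, 50, 70, 73, 82] → cuts [30, 35, 39, 51, 71, 74, 83]
  DwuI (ACTG, off=0): starts [0, 4, 12, 25, 57, 90] → cuts [4, 12, 25, 57, 90] (position 0 is a terminus of the linear molecule — no cut)

Pooled cuts: [4, 12, 20, 25, 30, 35, 39, 50, 51, 57, 70, 71, 74, 82, 83, 90]

Fragments:
  [0,4): 4 bp
  [4,12): 8 bp
  [12,20): 8 bp
  [20,25): 5 bp
  [25,30): 5 bp
  [30,35): 5 bp
  [35,39): 4 bp
  [39,50): 11 bp
  [50,51): 1 bp
  [51,57): 6 bp
  [57,70): 13 bp
  [70,71): 1 bp
  [71,74): 3 bp
  [74,82): 8 bp
  [82,83): 1 bp
  [83,90): 7 bp
  [90,103): 13 bp

[1,1,1,3,4,4,5,5,5,6,7,8,8,8,11,13,13]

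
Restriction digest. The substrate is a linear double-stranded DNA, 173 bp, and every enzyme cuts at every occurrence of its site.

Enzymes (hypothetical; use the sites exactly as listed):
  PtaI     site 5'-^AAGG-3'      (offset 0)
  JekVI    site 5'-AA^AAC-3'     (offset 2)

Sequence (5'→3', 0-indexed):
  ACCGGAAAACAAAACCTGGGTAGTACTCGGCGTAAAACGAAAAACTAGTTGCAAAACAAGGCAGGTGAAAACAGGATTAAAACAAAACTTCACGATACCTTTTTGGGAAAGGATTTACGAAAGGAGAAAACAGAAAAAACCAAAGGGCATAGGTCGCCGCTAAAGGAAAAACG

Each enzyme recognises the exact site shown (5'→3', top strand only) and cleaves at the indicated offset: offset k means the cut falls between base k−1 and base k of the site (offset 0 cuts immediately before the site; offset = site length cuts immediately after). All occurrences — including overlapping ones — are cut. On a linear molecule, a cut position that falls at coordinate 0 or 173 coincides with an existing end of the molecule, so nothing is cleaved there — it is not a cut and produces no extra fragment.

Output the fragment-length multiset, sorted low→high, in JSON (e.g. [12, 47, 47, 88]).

Site scan:
  PtaI AAGG/0: at [57, 108, 120, 142, 162] ⇒ [57, 108, 120, 142, 162]
  JekVI AAAAC/2: at [5, 10, 33, 40, 52, 67, 78, 83, 126, 135, 167] ⇒ [7, 12, 35, 42, 54, 69, 80, 85, 128, 137, 169]

All cut coordinates (distinct, sorted): [7, 12, 35, 42, 54, 57, 69, 80, 85, 108, 120, 128, 137, 142, 162, 169]

Fragments:
  [0,7): 7 bp
  [7,12): 5 bp
  [12,35): 23 bp
  [35,42): 7 bp
  [42,54): 12 bp
  [54,57): 3 bp
  [57,69): 12 bp
  [69,80): 11 bp
  [80,85): 5 bp
  [85,108): 23 bp
  [108,120): 12 bp
  [120,128): 8 bp
  [128,137): 9 bp
  [137,142): 5 bp
  [142,162): 20 bp
  [162,169): 7 bp
  [169,173): 4 bp

[3,4,5,5,5,7,7,7,8,9,11,12,12,12,20,23,23]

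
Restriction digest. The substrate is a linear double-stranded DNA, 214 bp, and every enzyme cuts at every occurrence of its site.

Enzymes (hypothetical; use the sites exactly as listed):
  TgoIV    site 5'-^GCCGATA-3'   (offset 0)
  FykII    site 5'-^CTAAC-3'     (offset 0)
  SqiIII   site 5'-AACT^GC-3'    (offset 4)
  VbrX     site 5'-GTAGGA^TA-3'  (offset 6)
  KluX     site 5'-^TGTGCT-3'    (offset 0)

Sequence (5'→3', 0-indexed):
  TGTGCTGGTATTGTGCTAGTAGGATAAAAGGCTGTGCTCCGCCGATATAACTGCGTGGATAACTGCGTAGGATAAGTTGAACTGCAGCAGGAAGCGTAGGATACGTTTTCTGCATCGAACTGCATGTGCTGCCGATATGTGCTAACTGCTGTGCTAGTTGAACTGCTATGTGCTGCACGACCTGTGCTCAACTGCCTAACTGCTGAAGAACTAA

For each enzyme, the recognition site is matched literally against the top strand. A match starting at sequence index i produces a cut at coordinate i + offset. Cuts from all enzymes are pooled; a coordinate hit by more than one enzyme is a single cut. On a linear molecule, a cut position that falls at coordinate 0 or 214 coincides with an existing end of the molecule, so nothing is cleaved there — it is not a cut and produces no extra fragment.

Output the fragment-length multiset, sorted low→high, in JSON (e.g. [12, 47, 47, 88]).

[2,2,3,4,4,6,6,6,7,8,8,8,11,11,11,12,12,13,13,14,15,18,20]

Scan for sites:
  TgoIV GCCGATA/0: at [40, 130] ⇒ [40, 130]
  FykII CTAAC/0: at [141, 195] ⇒ [141, 195]
  SqiIII AACTGC/4: at [48, 60, 79, 117, 143, 160, 189, 197] ⇒ [52, 64, 83, 121, 147, 164, 193, 201]
  VbrX GTAGGATA/6: at [18, 66, 95] ⇒ [24, 72, 101]
  KluX TGTGCT/0: at [0, 11, 32, 124, 137, 149, 168, 182] ⇒ [11, 32, 124, 137, 149, 168, 182] (position 0 is a terminus of the linear molecule — no cut)

All cut coordinates (distinct, sorted): [11, 24, 32, 40, 52, 64, 72, 83, 101, 121, 124, 130, 137, 141, 147, 149, 164, 168, 182, 193, 195, 201]

Fragments:
  [0,11): 11 bp
  [11,24): 13 bp
  [24,32): 8 bp
  [32,40): 8 bp
  [40,52): 12 bp
  [52,64): 12 bp
  [64,72): 8 bp
  [72,83): 11 bp
  [83,101): 18 bp
  [101,121): 20 bp
  [121,124): 3 bp
  [124,130): 6 bp
  [130,137): 7 bp
  [137,141): 4 bp
  [141,147): 6 bp
  [147,149): 2 bp
  [149,164): 15 bp
  [164,168): 4 bp
  [168,182): 14 bp
  [182,193): 11 bp
  [193,195): 2 bp
  [195,201): 6 bp
  [201,214): 13 bp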